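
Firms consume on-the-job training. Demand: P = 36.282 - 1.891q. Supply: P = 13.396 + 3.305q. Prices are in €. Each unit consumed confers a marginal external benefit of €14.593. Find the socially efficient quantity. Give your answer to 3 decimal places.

q* = 7.213

Social marginal benefit = demand + MEB = 50.875 - 1.891q.
Set SMB = MC: 50.875 - 1.891q = 13.396 + 3.305q → q* = 7.2130.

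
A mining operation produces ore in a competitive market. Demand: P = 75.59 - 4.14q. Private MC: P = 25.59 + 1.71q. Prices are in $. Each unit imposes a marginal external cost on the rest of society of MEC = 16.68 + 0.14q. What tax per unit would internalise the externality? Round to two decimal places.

tax = $17.46 per unit

Social marginal cost = private MC + MEC = 42.27 + 1.85q.
Set SMC = demand: 42.27 + 1.85q = 75.59 - 4.14q → q* = 5.5626.
The Pigouvian tax equals MEC at q*: 16.68 + 0.14×5.5626 = 17.4588.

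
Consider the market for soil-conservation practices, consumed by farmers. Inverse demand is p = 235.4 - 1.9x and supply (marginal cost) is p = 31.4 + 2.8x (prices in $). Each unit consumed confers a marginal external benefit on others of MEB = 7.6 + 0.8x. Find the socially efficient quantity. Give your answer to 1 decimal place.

Social marginal benefit = demand + MEB = 243.0 - 1.1x.
Set SMB = MC: 243.0 - 1.1x = 31.4 + 2.8x → x* = 54.2564.

x* = 54.3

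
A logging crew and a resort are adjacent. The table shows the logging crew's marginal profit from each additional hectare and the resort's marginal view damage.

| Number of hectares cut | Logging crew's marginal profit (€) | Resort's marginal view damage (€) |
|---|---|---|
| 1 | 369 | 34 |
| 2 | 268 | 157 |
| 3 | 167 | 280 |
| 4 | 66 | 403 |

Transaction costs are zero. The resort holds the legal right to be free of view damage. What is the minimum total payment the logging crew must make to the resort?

Efficient level: marginal profit ≥ marginal view damage through level 2, so k* = 2.
With the resort holding the right, the logging crew must at least compensate total damage at k*: 34 + 157 = 191.

€191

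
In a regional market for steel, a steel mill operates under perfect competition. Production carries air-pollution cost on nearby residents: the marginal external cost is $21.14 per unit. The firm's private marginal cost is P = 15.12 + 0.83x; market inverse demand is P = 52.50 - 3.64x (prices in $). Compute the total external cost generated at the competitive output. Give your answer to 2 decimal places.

Market equilibrium (private): 15.12 + 0.83x = 52.50 - 3.64x → x_m = 8.3624.
Total external cost = MEC × x_m = 21.14 × 8.3624 = 176.7811.

$176.78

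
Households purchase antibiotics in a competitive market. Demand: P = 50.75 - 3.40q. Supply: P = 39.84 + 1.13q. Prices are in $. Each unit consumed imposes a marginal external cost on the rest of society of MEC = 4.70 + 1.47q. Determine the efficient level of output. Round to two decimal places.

Social marginal benefit = demand − MEC = 46.05 - 4.87q.
Set SMB = MC: 46.05 - 4.87q = 39.84 + 1.13q → q* = 1.0350.

q* = 1.04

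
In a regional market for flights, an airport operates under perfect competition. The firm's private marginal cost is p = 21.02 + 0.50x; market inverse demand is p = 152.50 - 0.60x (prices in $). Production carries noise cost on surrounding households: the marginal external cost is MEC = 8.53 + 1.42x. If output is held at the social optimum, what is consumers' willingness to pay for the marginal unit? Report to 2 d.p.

P = $123.23

Social marginal cost = private MC + MEC = 29.55 + 1.92x.
Set SMC = demand: 29.55 + 1.92x = 152.50 - 0.60x → x* = 48.7897.
Consumer price on the demand curve at x*: 152.50 − 0.60×48.7897 = 123.2262.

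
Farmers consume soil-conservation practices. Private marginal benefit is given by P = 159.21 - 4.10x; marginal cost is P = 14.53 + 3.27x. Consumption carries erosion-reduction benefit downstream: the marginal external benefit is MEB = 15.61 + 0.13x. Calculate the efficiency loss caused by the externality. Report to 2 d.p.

DWL = 22.78

Market equilibrium (private): 14.53 + 3.27x = 159.21 - 4.10x → x_m = 19.6309.
Social marginal benefit = demand + MEB = 174.82 - 3.97x.
Set SMB = MC: 174.82 - 3.97x = 14.53 + 3.27x → x* = 22.1395.
Between x* and x_m the wedge SMB − MC runs linearly from 0 to MEB(x_m), so the loss is a triangle.
DWL = ½ × 2.5086 × 18.1620 = 22.7806.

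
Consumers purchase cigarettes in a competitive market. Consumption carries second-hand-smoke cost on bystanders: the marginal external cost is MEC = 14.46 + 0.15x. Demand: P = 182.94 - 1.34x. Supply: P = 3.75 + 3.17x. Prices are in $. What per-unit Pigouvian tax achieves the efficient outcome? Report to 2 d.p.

Social marginal benefit = demand − MEC = 168.48 - 1.49x.
Set SMB = MC: 168.48 - 1.49x = 3.75 + 3.17x → x* = 35.3498.
The Pigouvian tax equals MEC at x*: 14.46 + 0.15×35.3498 = 19.7625.

tax = $19.76 per unit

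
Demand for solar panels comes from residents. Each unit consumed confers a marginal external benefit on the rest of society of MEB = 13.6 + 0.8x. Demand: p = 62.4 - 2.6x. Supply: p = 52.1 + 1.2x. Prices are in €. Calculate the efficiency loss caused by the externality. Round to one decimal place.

Market equilibrium (private): 52.1 + 1.2x = 62.4 - 2.6x → x_m = 2.7105.
Social marginal benefit = demand + MEB = 76.0 - 1.8x.
Set SMB = MC: 76.0 - 1.8x = 52.1 + 1.2x → x* = 7.9667.
Height of the DWL triangle at x_m is SMB(x_m) − MC(x_m) = MEB(x_m) = 15.7684.
DWL = ½ × 5.2562 × 15.7684 = 41.4409.

DWL = €41.4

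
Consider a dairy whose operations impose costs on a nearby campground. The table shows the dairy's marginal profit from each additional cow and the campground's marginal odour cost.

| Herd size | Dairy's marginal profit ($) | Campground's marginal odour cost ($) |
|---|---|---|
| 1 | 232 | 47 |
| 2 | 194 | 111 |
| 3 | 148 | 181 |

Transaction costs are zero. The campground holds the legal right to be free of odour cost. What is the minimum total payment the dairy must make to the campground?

Efficient level: marginal profit ≥ marginal odour cost through level 2, so k* = 2.
With the campground holding the right, the dairy must at least compensate total damage at k*: 47 + 111 = 158.

$158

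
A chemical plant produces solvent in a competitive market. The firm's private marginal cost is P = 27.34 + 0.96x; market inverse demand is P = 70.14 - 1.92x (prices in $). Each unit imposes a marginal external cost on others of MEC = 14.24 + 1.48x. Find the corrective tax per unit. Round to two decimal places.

Social marginal cost = private MC + MEC = 41.58 + 2.44x.
Set SMC = demand: 41.58 + 2.44x = 70.14 - 1.92x → x* = 6.5505.
The Pigouvian tax equals MEC at x*: 14.24 + 1.48×6.5505 = 23.9347.

tax = $23.93 per unit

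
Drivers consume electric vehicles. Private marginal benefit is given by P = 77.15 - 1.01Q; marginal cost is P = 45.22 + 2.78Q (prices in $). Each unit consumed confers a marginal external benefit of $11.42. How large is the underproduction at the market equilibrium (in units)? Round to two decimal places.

Market equilibrium (private): 45.22 + 2.78Q = 77.15 - 1.01Q → Q_m = 8.4248.
Social marginal benefit = demand + MEB = 88.57 - 1.01Q.
Set SMB = MC: 88.57 - 1.01Q = 45.22 + 2.78Q → Q* = 11.4380.
Gap = |8.4248 − 11.4380| = 3.0132.

3.01 units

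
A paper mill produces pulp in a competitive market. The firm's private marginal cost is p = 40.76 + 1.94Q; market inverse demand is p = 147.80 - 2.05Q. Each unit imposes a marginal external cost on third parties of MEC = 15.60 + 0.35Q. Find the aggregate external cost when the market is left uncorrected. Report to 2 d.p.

Market equilibrium (private): 40.76 + 1.94Q = 147.80 - 2.05Q → Q_m = 26.8271.
Total external cost = ∫₀^{Q_m} (15.60 + 0.35Q) dQ = 15.60×26.8271 + ½×0.35×26.8271² = 544.4491.

544.45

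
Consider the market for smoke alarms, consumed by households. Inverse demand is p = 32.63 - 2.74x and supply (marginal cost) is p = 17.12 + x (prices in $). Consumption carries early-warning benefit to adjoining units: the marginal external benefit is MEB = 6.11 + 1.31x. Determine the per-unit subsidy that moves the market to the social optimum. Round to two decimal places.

Social marginal benefit = demand + MEB = 38.74 - 1.43x.
Set SMB = MC: 38.74 - 1.43x = 17.12 + x → x* = 8.8971.
The Pigouvian subsidy equals MEB at x*: 6.11 + 1.31×8.8971 = 17.7652.

subsidy = $17.77 per unit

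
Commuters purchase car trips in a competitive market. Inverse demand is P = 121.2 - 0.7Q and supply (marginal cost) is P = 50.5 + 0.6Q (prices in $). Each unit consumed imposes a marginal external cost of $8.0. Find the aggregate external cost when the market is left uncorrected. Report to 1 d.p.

Market equilibrium (private): 50.5 + 0.6Q = 121.2 - 0.7Q → Q_m = 54.3846.
Total external cost = MEC × Q_m = 8.0 × 54.3846 = 435.0768.

$435.1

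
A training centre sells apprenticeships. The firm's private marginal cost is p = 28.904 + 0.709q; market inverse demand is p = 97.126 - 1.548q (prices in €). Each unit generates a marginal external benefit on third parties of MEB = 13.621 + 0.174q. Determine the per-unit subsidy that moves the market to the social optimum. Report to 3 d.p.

subsidy = €20.458 per unit

Social marginal cost = private MC − MEB = 15.283 + 0.535q.
Set SMC = demand: 15.283 + 0.535q = 97.126 - 1.548q → q* = 39.2909.
The Pigouvian subsidy equals MEB at q*: 13.621 + 0.174×39.2909 = 20.4576.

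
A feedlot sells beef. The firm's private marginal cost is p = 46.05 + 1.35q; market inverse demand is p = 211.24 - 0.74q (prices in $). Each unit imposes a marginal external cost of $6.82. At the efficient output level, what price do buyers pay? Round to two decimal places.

P = $155.17

Social marginal cost = private MC + MEC = 52.87 + 1.35q.
Set SMC = demand: 52.87 + 1.35q = 211.24 - 0.74q → q* = 75.7751.
Consumer price on the demand curve at q*: 211.24 − 0.74×75.7751 = 155.1664.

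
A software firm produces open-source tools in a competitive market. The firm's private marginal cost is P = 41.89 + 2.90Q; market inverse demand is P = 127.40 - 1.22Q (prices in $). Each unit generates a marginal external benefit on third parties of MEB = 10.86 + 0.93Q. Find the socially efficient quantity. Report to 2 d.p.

Social marginal cost = private MC − MEB = 31.03 + 1.97Q.
Set SMC = demand: 31.03 + 1.97Q = 127.40 - 1.22Q → Q* = 30.2100.

Q* = 30.21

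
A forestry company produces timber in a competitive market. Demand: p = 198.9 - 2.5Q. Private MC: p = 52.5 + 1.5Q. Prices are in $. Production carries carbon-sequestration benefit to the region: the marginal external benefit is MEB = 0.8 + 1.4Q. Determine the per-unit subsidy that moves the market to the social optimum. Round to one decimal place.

subsidy = $80.1 per unit

Social marginal cost = private MC − MEB = 51.7 + 0.1Q.
Set SMC = demand: 51.7 + 0.1Q = 198.9 - 2.5Q → Q* = 56.6154.
The Pigouvian subsidy equals MEB at Q*: 0.8 + 1.4×56.6154 = 80.0616.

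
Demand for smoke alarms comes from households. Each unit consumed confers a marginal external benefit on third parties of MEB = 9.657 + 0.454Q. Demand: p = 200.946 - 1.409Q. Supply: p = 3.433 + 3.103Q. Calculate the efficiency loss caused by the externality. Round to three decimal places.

Market equilibrium (private): 3.433 + 3.103Q = 200.946 - 1.409Q → Q_m = 43.7750.
Social marginal benefit = demand + MEB = 210.603 - 0.955Q.
Set SMB = MC: 210.603 - 0.955Q = 3.433 + 3.103Q → Q* = 51.0522.
The loss is the area between SMB and MC from Q* to Q_m; with linear curves that's a triangle of height MEB(Q_m).
DWL = ½ × 7.2772 × 29.5309 = 107.4511.

DWL = 107.451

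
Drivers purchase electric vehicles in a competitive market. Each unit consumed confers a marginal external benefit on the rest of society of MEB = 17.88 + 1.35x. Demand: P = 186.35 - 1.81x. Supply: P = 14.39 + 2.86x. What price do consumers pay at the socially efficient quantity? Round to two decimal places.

Social marginal benefit = demand + MEB = 204.23 - 0.46x.
Set SMB = MC: 204.23 - 0.46x = 14.39 + 2.86x → x* = 57.1807.
Consumer price on the demand curve at x*: 186.35 − 1.81×57.1807 = 82.8529.

P = 82.85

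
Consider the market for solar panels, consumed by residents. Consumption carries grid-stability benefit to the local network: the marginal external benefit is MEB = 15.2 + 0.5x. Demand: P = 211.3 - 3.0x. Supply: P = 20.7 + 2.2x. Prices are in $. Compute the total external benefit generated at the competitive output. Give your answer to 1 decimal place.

Market equilibrium (private): 20.7 + 2.2x = 211.3 - 3.0x → x_m = 36.6538.
Total external benefit = ∫₀^{x_m} (15.2 + 0.5x) dx = 15.2×36.6538 + ½×0.5×36.6538² = 893.0130.

$893.0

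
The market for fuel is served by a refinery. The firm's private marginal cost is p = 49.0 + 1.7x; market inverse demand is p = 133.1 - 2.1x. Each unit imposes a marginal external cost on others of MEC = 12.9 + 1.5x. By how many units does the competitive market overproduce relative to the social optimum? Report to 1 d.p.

8.7 units

Market equilibrium (private): 49.0 + 1.7x = 133.1 - 2.1x → x_m = 22.1316.
Social marginal cost = private MC + MEC = 61.9 + 3.2x.
Set SMC = demand: 61.9 + 3.2x = 133.1 - 2.1x → x* = 13.4340.
Gap = |22.1316 − 13.4340| = 8.6976.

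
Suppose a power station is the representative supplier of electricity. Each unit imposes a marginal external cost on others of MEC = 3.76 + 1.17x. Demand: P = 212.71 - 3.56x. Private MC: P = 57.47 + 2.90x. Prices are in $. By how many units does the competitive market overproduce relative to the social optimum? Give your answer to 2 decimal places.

4.18 units

Market equilibrium (private): 57.47 + 2.90x = 212.71 - 3.56x → x_m = 24.0310.
Social marginal cost = private MC + MEC = 61.23 + 4.07x.
Set SMC = demand: 61.23 + 4.07x = 212.71 - 3.56x → x* = 19.8532.
Gap = |24.0310 − 19.8532| = 4.1778.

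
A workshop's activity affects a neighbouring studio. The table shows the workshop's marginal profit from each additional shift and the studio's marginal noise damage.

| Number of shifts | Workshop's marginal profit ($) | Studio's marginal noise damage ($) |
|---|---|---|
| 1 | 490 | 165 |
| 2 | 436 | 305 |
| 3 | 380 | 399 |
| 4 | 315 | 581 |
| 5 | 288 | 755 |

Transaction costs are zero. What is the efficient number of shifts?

Bargaining reaches the level where marginal profit last exceeds marginal noise damage.
That holds through level 2 (436 ≥ 305) but not at 3 (380 < 399).

2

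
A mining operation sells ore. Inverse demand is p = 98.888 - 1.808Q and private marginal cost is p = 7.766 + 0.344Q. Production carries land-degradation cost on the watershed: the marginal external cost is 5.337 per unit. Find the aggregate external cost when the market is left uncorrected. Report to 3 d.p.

225.984

Market equilibrium (private): 7.766 + 0.344Q = 98.888 - 1.808Q → Q_m = 42.3429.
Total external cost = MEC × Q_m = 5.337 × 42.3429 = 225.9841.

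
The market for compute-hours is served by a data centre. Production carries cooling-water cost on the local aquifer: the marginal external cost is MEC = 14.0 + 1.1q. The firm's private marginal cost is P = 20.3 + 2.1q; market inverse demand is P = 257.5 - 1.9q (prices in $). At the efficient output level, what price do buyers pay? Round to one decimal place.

Social marginal cost = private MC + MEC = 34.3 + 3.2q.
Set SMC = demand: 34.3 + 3.2q = 257.5 - 1.9q → q* = 43.7647.
Consumer price on the demand curve at q*: 257.5 − 1.9×43.7647 = 174.3471.

P = $174.3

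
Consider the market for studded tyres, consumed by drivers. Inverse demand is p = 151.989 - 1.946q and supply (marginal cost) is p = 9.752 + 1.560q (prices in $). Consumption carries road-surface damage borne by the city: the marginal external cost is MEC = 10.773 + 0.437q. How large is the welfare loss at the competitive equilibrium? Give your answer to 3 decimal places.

Market equilibrium (private): 9.752 + 1.560q = 151.989 - 1.946q → q_m = 40.5696.
Social marginal benefit = demand − MEC = 141.216 - 2.383q.
Set SMB = MC: 141.216 - 2.383q = 9.752 + 1.560q → q* = 33.3411.
The loss is the area between SMB and MC from q* to q_m; with linear curves that's a triangle of height MEC(q_m).
DWL = ½ × 7.2285 × 28.5019 = 103.0130.

DWL = $103.013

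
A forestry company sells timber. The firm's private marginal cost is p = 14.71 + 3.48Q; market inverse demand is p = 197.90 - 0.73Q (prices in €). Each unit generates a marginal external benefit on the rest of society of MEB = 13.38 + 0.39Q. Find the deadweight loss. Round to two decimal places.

DWL = €120.57

Market equilibrium (private): 14.71 + 3.48Q = 197.90 - 0.73Q → Q_m = 43.5131.
Social marginal cost = private MC − MEB = 1.33 + 3.09Q.
Set SMC = demand: 1.33 + 3.09Q = 197.90 - 0.73Q → Q* = 51.4581.
The welfare-loss triangle has base |Q_m − Q*| and height MEB(Q_m) (the vertical gap between SMC and demand is zero at Q* and MEB at Q_m).
DWL = ½ × 7.9450 × 30.3501 = 120.5658.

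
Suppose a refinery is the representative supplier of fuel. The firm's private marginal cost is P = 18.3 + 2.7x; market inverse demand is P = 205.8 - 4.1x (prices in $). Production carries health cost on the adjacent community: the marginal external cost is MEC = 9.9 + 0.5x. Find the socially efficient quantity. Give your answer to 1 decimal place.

x* = 24.3

Social marginal cost = private MC + MEC = 28.2 + 3.2x.
Set SMC = demand: 28.2 + 3.2x = 205.8 - 4.1x → x* = 24.3288.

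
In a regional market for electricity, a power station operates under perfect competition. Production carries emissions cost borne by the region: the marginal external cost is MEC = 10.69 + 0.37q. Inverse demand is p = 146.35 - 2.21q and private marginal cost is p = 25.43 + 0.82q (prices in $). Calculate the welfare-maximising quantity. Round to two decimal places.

q* = 32.42

Social marginal cost = private MC + MEC = 36.12 + 1.19q.
Set SMC = demand: 36.12 + 1.19q = 146.35 - 2.21q → q* = 32.4206.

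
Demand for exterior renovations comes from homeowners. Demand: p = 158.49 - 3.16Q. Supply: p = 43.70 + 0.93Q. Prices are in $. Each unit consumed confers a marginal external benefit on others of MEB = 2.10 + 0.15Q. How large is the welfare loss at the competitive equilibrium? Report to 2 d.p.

DWL = $5.05

Market equilibrium (private): 43.70 + 0.93Q = 158.49 - 3.16Q → Q_m = 28.0660.
Social marginal benefit = demand + MEB = 160.59 - 3.01Q.
Set SMB = MC: 160.59 - 3.01Q = 43.70 + 0.93Q → Q* = 29.6675.
The loss is the area between SMB and MC from Q* to Q_m; with linear curves that's a triangle of height MEB(Q_m).
DWL = ½ × 1.6015 × 6.3099 = 5.0527.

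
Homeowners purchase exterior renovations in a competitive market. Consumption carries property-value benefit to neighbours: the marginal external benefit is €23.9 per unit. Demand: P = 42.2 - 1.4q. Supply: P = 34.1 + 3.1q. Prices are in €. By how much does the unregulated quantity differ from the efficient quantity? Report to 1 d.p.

5.3 units

Market equilibrium (private): 34.1 + 3.1q = 42.2 - 1.4q → q_m = 1.8000.
Social marginal benefit = demand + MEB = 66.1 - 1.4q.
Set SMB = MC: 66.1 - 1.4q = 34.1 + 3.1q → q* = 7.1111.
Gap = |1.8000 − 7.1111| = 5.3111.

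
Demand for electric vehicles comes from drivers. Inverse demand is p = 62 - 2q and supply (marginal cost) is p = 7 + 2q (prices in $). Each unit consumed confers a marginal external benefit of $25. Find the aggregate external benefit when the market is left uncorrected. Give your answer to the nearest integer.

Market equilibrium (private): 7 + 2q = 62 - 2q → q_m = 13.7500.
Total external benefit = MEB × q_m = 25 × 13.7500 = 343.7500.

$344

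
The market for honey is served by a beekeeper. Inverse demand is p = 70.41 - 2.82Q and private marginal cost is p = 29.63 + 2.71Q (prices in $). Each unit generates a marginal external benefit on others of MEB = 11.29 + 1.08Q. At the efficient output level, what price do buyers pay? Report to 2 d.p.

Social marginal cost = private MC − MEB = 18.34 + 1.63Q.
Set SMC = demand: 18.34 + 1.63Q = 70.41 - 2.82Q → Q* = 11.7011.
Consumer price on the demand curve at Q*: 70.41 − 2.82×11.7011 = 37.4129.

P = $37.41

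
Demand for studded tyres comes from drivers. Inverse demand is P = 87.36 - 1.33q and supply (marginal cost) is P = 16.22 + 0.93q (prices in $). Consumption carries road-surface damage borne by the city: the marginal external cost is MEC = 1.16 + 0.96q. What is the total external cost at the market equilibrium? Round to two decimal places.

$512.13

Market equilibrium (private): 16.22 + 0.93q = 87.36 - 1.33q → q_m = 31.4779.
Total external cost = ∫₀^{q_m} (1.16 + 0.96q) dq = 1.16×31.4779 + ½×0.96×31.4779² = 512.1263.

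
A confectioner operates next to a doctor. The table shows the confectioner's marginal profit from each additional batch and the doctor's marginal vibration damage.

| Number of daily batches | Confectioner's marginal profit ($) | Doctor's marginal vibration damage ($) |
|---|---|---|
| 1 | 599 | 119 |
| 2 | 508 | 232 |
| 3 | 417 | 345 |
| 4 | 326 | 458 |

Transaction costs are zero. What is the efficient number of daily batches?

Bargaining reaches the level where marginal profit last exceeds marginal vibration damage.
That holds through level 3 (417 ≥ 345) but not at 4 (326 < 458).

3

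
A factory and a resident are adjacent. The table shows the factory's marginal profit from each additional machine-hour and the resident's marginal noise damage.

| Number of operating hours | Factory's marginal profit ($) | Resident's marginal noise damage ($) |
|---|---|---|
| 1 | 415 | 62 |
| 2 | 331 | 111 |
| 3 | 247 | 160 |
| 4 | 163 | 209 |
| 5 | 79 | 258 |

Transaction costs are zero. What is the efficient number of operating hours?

3

Bargaining reaches the level where marginal profit last exceeds marginal noise damage.
That holds through level 3 (247 ≥ 160) but not at 4 (163 < 209).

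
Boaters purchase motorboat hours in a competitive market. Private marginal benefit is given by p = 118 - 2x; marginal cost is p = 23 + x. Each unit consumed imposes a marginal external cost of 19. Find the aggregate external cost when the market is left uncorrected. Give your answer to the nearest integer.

602

Market equilibrium (private): 23 + x = 118 - 2x → x_m = 31.6667.
Total external cost = MEC × x_m = 19 × 31.6667 = 601.6673.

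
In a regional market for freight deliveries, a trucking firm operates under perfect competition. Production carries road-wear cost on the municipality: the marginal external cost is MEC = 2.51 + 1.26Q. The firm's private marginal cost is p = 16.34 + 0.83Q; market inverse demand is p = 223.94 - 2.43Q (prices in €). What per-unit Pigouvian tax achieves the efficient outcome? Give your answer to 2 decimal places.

tax = €59.68 per unit

Social marginal cost = private MC + MEC = 18.85 + 2.09Q.
Set SMC = demand: 18.85 + 2.09Q = 223.94 - 2.43Q → Q* = 45.3739.
The Pigouvian tax equals MEC at Q*: 2.51 + 1.26×45.3739 = 59.6811.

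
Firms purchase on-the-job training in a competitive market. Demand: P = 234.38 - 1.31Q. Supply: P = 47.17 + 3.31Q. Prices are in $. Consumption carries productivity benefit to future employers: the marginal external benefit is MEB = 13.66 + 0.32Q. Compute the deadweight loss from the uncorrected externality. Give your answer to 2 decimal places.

DWL = $82.44

Market equilibrium (private): 47.17 + 3.31Q = 234.38 - 1.31Q → Q_m = 40.5216.
Social marginal benefit = demand + MEB = 248.04 - 0.99Q.
Set SMB = MC: 248.04 - 0.99Q = 47.17 + 3.31Q → Q* = 46.7140.
Height of the DWL triangle at Q_m is SMB(Q_m) − MC(Q_m) = MEB(Q_m) = 26.6269.
DWL = ½ × 6.1924 × 26.6269 = 82.4422.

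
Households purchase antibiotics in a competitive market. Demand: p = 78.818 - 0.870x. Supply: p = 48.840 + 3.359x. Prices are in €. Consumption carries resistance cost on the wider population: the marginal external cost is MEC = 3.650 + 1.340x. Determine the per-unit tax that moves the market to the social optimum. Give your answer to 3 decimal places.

tax = €9.985 per unit

Social marginal benefit = demand − MEC = 75.168 - 2.210x.
Set SMB = MC: 75.168 - 2.210x = 48.840 + 3.359x → x* = 4.7276.
The Pigouvian tax equals MEC at x*: 3.650 + 1.340×4.7276 = 9.9850.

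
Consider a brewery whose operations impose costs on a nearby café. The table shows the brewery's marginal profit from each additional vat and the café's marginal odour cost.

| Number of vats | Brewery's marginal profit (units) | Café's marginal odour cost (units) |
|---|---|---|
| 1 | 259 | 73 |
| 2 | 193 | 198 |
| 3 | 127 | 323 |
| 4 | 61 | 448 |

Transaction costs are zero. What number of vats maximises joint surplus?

1

Bargaining reaches the level where marginal profit last exceeds marginal odour cost.
That holds through level 1 (259 ≥ 73) but not at 2 (193 < 198).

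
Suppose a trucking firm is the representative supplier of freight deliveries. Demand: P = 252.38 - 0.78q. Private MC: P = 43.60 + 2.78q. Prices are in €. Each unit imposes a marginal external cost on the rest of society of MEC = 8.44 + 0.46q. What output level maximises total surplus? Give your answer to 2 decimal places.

q* = 49.84

Social marginal cost = private MC + MEC = 52.04 + 3.24q.
Set SMC = demand: 52.04 + 3.24q = 252.38 - 0.78q → q* = 49.8358.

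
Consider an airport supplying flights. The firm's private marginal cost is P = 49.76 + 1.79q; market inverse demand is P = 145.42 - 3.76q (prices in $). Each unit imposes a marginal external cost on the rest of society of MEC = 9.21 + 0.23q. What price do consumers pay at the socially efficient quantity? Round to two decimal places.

Social marginal cost = private MC + MEC = 58.97 + 2.02q.
Set SMC = demand: 58.97 + 2.02q = 145.42 - 3.76q → q* = 14.9567.
Consumer price on the demand curve at q*: 145.42 − 3.76×14.9567 = 89.1828.

P = $89.18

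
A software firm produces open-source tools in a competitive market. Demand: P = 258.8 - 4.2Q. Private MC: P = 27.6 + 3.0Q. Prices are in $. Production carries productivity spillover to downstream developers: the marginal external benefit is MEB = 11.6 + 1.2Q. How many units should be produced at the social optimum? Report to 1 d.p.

Social marginal cost = private MC − MEB = 16.0 + 1.8Q.
Set SMC = demand: 16.0 + 1.8Q = 258.8 - 4.2Q → Q* = 40.4667.

Q* = 40.5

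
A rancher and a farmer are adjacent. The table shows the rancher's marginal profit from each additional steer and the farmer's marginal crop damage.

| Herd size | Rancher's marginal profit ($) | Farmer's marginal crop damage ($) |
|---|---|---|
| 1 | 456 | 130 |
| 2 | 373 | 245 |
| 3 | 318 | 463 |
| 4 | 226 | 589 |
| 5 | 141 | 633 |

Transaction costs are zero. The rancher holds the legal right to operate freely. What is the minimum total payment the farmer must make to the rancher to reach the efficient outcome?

Left alone the rancher would choose level 5 (marginal profit stays positive).
Efficient level: k* = 2 (marginal profit ≥ marginal crop damage through 2).
The farmer must at least cover the rancher's forgone profit from cutting 5→2: 318 + 226 + 141 = 685.

$685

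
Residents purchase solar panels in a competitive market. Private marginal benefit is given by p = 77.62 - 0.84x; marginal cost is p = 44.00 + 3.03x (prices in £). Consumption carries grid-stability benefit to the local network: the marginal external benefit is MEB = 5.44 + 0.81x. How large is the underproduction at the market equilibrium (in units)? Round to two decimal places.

4.08 units

Market equilibrium (private): 44.00 + 3.03x = 77.62 - 0.84x → x_m = 8.6873.
Social marginal benefit = demand + MEB = 83.06 - 0.03x.
Set SMB = MC: 83.06 - 0.03x = 44.00 + 3.03x → x* = 12.7647.
Gap = |8.6873 − 12.7647| = 4.0774.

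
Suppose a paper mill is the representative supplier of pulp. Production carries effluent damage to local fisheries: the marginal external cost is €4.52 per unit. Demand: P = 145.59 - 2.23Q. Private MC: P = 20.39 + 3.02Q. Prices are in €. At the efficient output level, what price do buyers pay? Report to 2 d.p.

P = €94.33

Social marginal cost = private MC + MEC = 24.91 + 3.02Q.
Set SMC = demand: 24.91 + 3.02Q = 145.59 - 2.23Q → Q* = 22.9867.
Consumer price on the demand curve at Q*: 145.59 − 2.23×22.9867 = 94.3297.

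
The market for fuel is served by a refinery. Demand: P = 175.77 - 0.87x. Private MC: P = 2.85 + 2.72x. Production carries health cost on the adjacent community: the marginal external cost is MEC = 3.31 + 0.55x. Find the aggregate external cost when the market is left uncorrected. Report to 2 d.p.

Market equilibrium (private): 2.85 + 2.72x = 175.77 - 0.87x → x_m = 48.1671.
Total external cost = ∫₀^{x_m} (3.31 + 0.55x) dx = 3.31×48.1671 + ½×0.55×48.1671² = 797.4522.

797.45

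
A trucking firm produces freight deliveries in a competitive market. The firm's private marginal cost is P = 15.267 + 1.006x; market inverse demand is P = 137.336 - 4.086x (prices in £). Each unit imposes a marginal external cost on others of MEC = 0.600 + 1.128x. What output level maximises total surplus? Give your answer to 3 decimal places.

x* = 19.529

Social marginal cost = private MC + MEC = 15.867 + 2.134x.
Set SMC = demand: 15.867 + 2.134x = 137.336 - 4.086x → x* = 19.5288.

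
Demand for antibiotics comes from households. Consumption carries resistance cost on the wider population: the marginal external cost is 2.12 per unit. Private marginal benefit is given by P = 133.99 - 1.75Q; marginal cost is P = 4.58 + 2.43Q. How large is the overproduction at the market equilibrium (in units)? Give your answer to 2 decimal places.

0.51 units

Market equilibrium (private): 4.58 + 2.43Q = 133.99 - 1.75Q → Q_m = 30.9593.
Social marginal benefit = demand − MEC = 131.87 - 1.75Q.
Set SMB = MC: 131.87 - 1.75Q = 4.58 + 2.43Q → Q* = 30.4522.
Gap = |30.9593 − 30.4522| = 0.5071.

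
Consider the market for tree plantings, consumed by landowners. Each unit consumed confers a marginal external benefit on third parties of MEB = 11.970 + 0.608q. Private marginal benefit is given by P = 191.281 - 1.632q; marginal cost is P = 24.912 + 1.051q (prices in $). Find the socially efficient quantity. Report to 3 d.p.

Social marginal benefit = demand + MEB = 203.251 - 1.024q.
Set SMB = MC: 203.251 - 1.024q = 24.912 + 1.051q → q* = 85.9465.

q* = 85.947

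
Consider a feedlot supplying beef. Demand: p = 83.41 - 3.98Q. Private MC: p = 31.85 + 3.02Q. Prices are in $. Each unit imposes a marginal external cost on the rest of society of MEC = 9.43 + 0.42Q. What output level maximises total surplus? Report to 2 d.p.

Q* = 5.68

Social marginal cost = private MC + MEC = 41.28 + 3.44Q.
Set SMC = demand: 41.28 + 3.44Q = 83.41 - 3.98Q → Q* = 5.6779.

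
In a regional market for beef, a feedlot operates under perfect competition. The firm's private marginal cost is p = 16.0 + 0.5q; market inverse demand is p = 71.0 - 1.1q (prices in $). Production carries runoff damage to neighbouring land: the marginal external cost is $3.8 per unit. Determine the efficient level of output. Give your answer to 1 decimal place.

Social marginal cost = private MC + MEC = 19.8 + 0.5q.
Set SMC = demand: 19.8 + 0.5q = 71.0 - 1.1q → q* = 32.0000.

q* = 32.0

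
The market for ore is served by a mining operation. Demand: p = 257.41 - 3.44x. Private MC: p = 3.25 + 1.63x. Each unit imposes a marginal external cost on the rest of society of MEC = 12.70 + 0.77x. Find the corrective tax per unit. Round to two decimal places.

Social marginal cost = private MC + MEC = 15.95 + 2.40x.
Set SMC = demand: 15.95 + 2.40x = 257.41 - 3.44x → x* = 41.3459.
The Pigouvian tax equals MEC at x*: 12.70 + 0.77×41.3459 = 44.5363.

tax = 44.54 per unit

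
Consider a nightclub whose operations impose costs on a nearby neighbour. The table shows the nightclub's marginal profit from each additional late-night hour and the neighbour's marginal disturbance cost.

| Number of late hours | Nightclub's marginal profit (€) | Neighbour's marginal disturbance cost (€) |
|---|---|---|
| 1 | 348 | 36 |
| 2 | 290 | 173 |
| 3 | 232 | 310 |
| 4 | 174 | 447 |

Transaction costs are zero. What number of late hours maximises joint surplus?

Bargaining reaches the level where marginal profit last exceeds marginal disturbance cost.
That holds through level 2 (290 ≥ 173) but not at 3 (232 < 310).

2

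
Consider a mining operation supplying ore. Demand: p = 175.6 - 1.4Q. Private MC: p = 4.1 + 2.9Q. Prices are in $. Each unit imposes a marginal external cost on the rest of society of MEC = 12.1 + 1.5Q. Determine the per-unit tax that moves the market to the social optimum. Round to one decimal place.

Social marginal cost = private MC + MEC = 16.2 + 4.4Q.
Set SMC = demand: 16.2 + 4.4Q = 175.6 - 1.4Q → Q* = 27.4828.
The Pigouvian tax equals MEC at Q*: 12.1 + 1.5×27.4828 = 53.3242.

tax = $53.3 per unit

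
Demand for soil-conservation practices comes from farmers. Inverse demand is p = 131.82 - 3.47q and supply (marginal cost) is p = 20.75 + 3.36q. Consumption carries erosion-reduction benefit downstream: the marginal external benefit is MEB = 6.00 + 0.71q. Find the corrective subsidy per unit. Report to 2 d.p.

subsidy = 19.58 per unit

Social marginal benefit = demand + MEB = 137.82 - 2.76q.
Set SMB = MC: 137.82 - 2.76q = 20.75 + 3.36q → q* = 19.1291.
The Pigouvian subsidy equals MEB at q*: 6.00 + 0.71×19.1291 = 19.5817.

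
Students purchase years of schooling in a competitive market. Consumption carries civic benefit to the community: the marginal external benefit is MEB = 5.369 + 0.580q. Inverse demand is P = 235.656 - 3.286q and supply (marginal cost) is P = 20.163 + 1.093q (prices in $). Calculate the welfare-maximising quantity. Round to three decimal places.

q* = 58.137

Social marginal benefit = demand + MEB = 241.025 - 2.706q.
Set SMB = MC: 241.025 - 2.706q = 20.163 + 1.093q → q* = 58.1369.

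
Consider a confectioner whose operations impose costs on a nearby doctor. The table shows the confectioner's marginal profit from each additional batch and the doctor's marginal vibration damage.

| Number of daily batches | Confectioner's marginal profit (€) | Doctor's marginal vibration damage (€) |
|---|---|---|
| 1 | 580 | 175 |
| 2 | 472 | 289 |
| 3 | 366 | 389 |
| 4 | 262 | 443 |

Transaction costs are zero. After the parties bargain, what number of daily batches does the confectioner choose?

Bargaining reaches the level where marginal profit last exceeds marginal vibration damage.
That holds through level 2 (472 ≥ 289) but not at 3 (366 < 389).

2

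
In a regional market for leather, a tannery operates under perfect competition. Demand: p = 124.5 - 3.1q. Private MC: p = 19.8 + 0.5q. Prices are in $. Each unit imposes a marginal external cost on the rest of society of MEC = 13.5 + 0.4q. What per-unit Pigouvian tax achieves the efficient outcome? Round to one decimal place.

tax = $22.6 per unit

Social marginal cost = private MC + MEC = 33.3 + 0.9q.
Set SMC = demand: 33.3 + 0.9q = 124.5 - 3.1q → q* = 22.8000.
The Pigouvian tax equals MEC at q*: 13.5 + 0.4×22.8000 = 22.6200.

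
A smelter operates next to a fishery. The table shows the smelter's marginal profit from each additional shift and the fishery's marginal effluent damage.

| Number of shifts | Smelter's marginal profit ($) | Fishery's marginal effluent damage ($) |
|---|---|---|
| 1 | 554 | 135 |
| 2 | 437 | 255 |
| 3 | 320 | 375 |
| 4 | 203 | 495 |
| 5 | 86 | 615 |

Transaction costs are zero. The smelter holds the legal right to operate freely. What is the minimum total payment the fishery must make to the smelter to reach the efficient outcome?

$609

Left alone the smelter would choose level 5 (marginal profit stays positive).
Efficient level: k* = 2 (marginal profit ≥ marginal effluent damage through 2).
The fishery must at least cover the smelter's forgone profit from cutting 5→2: 320 + 203 + 86 = 609.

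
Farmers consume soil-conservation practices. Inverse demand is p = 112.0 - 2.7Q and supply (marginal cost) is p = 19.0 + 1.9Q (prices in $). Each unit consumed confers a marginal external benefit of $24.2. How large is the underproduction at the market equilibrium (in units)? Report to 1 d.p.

Market equilibrium (private): 19.0 + 1.9Q = 112.0 - 2.7Q → Q_m = 20.2174.
Social marginal benefit = demand + MEB = 136.2 - 2.7Q.
Set SMB = MC: 136.2 - 2.7Q = 19.0 + 1.9Q → Q* = 25.4783.
Gap = |20.2174 − 25.4783| = 5.2609.

5.3 units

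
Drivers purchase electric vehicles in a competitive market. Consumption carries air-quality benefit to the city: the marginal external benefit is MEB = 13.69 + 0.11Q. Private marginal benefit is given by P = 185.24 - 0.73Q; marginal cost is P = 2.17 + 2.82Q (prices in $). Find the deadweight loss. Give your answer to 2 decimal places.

Market equilibrium (private): 2.17 + 2.82Q = 185.24 - 0.73Q → Q_m = 51.5690.
Social marginal benefit = demand + MEB = 198.93 - 0.62Q.
Set SMB = MC: 198.93 - 0.62Q = 2.17 + 2.82Q → Q* = 57.1977.
Between Q* and Q_m the wedge SMB − MC runs linearly from 0 to MEB(Q_m), so the loss is a triangle.
DWL = ½ × 5.6287 × 19.3626 = 54.4931.

DWL = $54.49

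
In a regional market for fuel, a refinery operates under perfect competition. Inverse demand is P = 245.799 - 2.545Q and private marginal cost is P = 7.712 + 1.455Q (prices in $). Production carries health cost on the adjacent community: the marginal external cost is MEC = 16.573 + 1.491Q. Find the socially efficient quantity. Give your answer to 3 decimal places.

Q* = 40.341

Social marginal cost = private MC + MEC = 24.285 + 2.946Q.
Set SMC = demand: 24.285 + 2.946Q = 245.799 - 2.545Q → Q* = 40.3413.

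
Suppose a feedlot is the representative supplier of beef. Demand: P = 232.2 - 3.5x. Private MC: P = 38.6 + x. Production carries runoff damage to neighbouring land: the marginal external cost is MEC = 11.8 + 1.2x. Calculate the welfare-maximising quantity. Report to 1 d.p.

Social marginal cost = private MC + MEC = 50.4 + 2.2x.
Set SMC = demand: 50.4 + 2.2x = 232.2 - 3.5x → x* = 31.8947.

x* = 31.9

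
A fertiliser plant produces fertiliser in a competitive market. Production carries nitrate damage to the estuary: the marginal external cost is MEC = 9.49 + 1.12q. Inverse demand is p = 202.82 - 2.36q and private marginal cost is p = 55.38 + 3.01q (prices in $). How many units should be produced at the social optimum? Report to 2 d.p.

q* = 21.26

Social marginal cost = private MC + MEC = 64.87 + 4.13q.
Set SMC = demand: 64.87 + 4.13q = 202.82 - 2.36q → q* = 21.2558.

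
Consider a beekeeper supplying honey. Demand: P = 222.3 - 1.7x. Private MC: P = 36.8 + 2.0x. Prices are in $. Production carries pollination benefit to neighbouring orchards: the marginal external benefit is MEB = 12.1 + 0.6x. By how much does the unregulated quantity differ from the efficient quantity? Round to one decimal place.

13.6 units

Market equilibrium (private): 36.8 + 2.0x = 222.3 - 1.7x → x_m = 50.1351.
Social marginal cost = private MC − MEB = 24.7 + 1.4x.
Set SMC = demand: 24.7 + 1.4x = 222.3 - 1.7x → x* = 63.7419.
Gap = |50.1351 − 63.7419| = 13.6068.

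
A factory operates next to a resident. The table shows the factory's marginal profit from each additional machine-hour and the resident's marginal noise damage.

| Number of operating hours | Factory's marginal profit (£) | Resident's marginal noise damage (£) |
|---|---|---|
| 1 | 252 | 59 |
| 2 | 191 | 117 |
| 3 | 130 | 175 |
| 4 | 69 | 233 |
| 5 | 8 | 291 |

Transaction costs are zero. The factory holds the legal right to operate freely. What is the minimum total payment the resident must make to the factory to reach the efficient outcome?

Left alone the factory would choose level 5 (marginal profit stays positive).
Efficient level: k* = 2 (marginal profit ≥ marginal noise damage through 2).
The resident must at least cover the factory's forgone profit from cutting 5→2: 130 + 69 + 8 = 207.

£207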